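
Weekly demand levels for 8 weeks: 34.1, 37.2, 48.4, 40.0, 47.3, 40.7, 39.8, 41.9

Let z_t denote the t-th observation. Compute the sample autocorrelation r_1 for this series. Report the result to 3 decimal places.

-0.122

Mean z̄ = (34.1 + 37.2 + 48.4 + 40.0 + 47.3 + 40.7 + 39.8 + 41.9)/8 = 41.1750
Deviations from mean: -7.0750, -3.9750, 7.2250, -1.1750, 6.1250, -0.4750, -1.3750, 0.7250
Numerator Σ_{t=1}^{7}(z_t−z̄)(z_{t+1}−z̄) = -19.5356
Denominator Σ(z_t−z̄)² = 159.5950
r_1 = -19.5356 / 159.5950 = -0.122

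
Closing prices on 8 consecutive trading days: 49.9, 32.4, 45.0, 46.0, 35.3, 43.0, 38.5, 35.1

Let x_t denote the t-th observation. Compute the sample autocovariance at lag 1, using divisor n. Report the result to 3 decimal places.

Mean x̄ = (49.9 + 32.4 + 45.0 + 46.0 + 35.3 + 43.0 + 38.5 + 35.1)/8 = 40.6500
Deviations: 9.2500, -8.2500, 4.3500, 5.3500, -5.3500, 2.3500, -2.1500, -5.5500
Σ_{t=1}^{7}(x_t−x̄)(x_{t+1}−x̄) = -123.2425
γ_1 = -123.2425 / 8 = -15.405

-15.405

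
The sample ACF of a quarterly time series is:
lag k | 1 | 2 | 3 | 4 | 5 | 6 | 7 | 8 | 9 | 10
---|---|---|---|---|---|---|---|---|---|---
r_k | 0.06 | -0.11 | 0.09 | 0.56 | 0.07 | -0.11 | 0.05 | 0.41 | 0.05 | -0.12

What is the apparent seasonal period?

4

The largest autocorrelation is r_4 = 0.56, with a weaker echo at lag 8 (0.41); the remaining lags stay at or below 0.09.
The dominant spike at lag 4 indicates a seasonal period of 4.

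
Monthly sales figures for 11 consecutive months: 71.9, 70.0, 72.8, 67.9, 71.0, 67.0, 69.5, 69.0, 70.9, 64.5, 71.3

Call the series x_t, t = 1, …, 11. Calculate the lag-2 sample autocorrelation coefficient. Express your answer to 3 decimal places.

Mean x̄ = (71.9 + 70.0 + 72.8 + 67.9 + 71.0 + 67.0 + 69.5 + 69.0 + 70.9 + 64.5 + 71.3)/11 = 69.6182
Numerator Σ_{t=1}^{9}(x_t−x̄)(x_{t+2}−x̄) = 22.1230
Denominator Σ(x_t−x̄)² = 58.2564
r_2 = 22.1230 / 58.2564 = 0.380

0.380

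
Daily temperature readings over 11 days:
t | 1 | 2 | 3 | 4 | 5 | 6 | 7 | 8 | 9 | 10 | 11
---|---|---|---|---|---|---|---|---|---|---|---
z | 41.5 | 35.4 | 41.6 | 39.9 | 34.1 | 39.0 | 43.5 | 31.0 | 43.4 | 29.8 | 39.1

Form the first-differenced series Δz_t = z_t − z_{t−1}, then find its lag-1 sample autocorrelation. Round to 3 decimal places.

First differences Δz: -6.1, 6.2, -1.7, -5.8, 4.9, 4.5, -12.5, 12.4, -13.6, 9.3
Mean of differences = -0.2400
Numerator Σ(Δz_t−Δz̄)(Δz_{t+1}−Δz̄) = -552.6416
Denominator Σ(Δz_t−Δz̄)² = 737.3240
r_1(Δz) = -552.6416 / 737.3240 = -0.750

-0.750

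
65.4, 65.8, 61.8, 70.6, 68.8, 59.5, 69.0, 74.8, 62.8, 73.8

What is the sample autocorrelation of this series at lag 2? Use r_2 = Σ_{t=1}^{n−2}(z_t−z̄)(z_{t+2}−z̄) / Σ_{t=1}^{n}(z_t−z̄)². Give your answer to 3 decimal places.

Mean z̄ = (65.4 + 65.8 + 61.8 + 70.6 + 68.8 + 59.5 + 69.0 + 74.8 + 62.8 + 73.8)/10 = 67.2300
Numerator Σ_{t=1}^{8}(z_t−z̄)(z_{t+2}−z̄) = -43.3008
Denominator Σ(z_t−z̄)² = 231.6810
r_2 = -43.3008 / 231.6810 = -0.187

-0.187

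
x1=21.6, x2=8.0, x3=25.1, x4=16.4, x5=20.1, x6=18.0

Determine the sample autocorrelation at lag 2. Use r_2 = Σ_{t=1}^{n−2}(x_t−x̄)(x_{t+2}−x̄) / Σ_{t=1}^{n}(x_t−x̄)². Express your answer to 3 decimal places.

Mean x̄ = (21.6 + 8.0 + 25.1 + 16.4 + 20.1 + 18.0)/6 = 18.2000
Deviations from mean: 3.4000, -10.2000, 6.9000, -1.8000, 1.9000, -0.2000
Σ(x_t−x̄)(x_{t+2}−x̄) = (23.4600) + (18.3600) + (13.1100) + (0.3600) = 55.2900
Denominator Σ(x_t−x̄)² = 170.1000
r_2 = 55.2900 / 170.1000 = 0.325

0.325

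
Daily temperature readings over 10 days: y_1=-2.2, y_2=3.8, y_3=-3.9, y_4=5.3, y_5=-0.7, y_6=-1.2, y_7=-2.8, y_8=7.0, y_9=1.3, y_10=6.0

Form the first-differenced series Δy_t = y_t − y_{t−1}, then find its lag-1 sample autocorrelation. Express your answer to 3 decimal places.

-0.733

First differences Δy: 6.0, -7.7, 9.2, -6.0, -0.5, -1.6, 9.8, -5.7, 4.7
Mean of differences = 0.9111
Numerator Σ(Δy_t−Δȳ)(Δy_{t+1}−Δȳ) = -265.3223
Denominator Σ(Δy_t−Δȳ)² = 361.8889
r_1(Δy) = -265.3223 / 361.8889 = -0.733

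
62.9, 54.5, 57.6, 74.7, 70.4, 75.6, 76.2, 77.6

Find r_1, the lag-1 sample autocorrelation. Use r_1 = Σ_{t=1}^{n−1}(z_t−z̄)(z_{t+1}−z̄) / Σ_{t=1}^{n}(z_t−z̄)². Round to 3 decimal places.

Mean z̄ = (62.9 + 54.5 + 57.6 + 74.7 + 70.4 + 75.6 + 76.2 + 77.6)/8 = 68.6875
Numerator Σ_{t=1}^{7}(z_t−z̄)(z_{t+1}−z̄) = 313.7698
Denominator Σ(z_t−z̄)² = 580.4488
r_1 = 313.7698 / 580.4488 = 0.541

0.541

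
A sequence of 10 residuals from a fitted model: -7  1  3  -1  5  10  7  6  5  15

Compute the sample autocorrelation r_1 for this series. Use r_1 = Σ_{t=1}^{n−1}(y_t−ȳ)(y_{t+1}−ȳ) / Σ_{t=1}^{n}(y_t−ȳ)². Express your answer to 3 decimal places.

Mean ȳ = (-7 + 1 + 3 − 1 + 5 + 10 + 7 + 6 + 5 + 15)/10 = 4.4000
Numerator Σ_{t=1}^{9}(y_t−ȳ)(y_{t+1}−ȳ) = 77.2400
Denominator Σ(y_t−ȳ)² = 326.4000
r_1 = 77.2400 / 326.4000 = 0.237

0.237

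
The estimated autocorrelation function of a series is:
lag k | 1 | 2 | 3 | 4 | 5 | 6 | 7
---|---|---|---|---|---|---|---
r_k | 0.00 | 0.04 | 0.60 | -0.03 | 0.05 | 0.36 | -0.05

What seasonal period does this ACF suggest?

3

The largest autocorrelation is r_3 = 0.60, with a weaker echo at lag 6 (0.36); the remaining lags stay at or below 0.05.
The dominant spike at lag 3 indicates a seasonal period of 3.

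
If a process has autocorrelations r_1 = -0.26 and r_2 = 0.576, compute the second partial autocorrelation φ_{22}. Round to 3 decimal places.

φ_{22} = (r_2 − r_1²) / (1 − r_1²)
r_1² = (-0.26)² = 0.0676
Numerator = 0.576 − 0.0676 = 0.5084; denominator = 1 − 0.0676 = 0.9324
φ_{22} = 0.5084 / 0.9324 = 0.545

0.545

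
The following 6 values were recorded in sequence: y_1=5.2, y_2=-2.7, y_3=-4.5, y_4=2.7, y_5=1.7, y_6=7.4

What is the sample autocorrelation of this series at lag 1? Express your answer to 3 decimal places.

0.049

Mean ȳ = (5.2 − 2.7 − 4.5 + 2.7 + 1.7 + 7.4)/6 = 1.6333
Σ(y_t−ȳ)(y_{t+1}−ȳ) = (-15.4556) + (26.5778) + (-6.5422) + (0.0711) + (0.3844) = 5.0356
Denominator Σ(y_t−ȳ)² = 103.5133
r_1 = 5.0356 / 103.5133 = 0.049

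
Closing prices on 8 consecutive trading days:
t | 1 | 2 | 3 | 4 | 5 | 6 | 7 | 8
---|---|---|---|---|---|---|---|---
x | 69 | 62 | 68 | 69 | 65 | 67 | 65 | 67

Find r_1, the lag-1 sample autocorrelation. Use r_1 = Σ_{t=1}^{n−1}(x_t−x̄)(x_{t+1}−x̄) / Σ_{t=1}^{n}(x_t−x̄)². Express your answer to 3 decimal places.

-0.506

Mean x̄ = (69 + 62 + 68 + 69 + 65 + 67 + 65 + 67)/8 = 66.5000
Deviations from mean: 2.5000, -4.5000, 1.5000, 2.5000, -1.5000, 0.5000, -1.5000, 0.5000
Numerator Σ_{t=1}^{7}(x_t−x̄)(x_{t+1}−x̄) = -20.2500
Denominator Σ(x_t−x̄)² = 40.0000
r_1 = -20.2500 / 40.0000 = -0.506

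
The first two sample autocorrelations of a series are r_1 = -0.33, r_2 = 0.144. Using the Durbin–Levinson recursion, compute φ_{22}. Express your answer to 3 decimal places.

φ_{22} = (r_2 − r_1²) / (1 − r_1²)
r_1² = (-0.33)² = 0.1089
Numerator = 0.144 − 0.1089 = 0.0351; denominator = 1 − 0.1089 = 0.8911
φ_{22} = 0.0351 / 0.8911 = 0.039

0.039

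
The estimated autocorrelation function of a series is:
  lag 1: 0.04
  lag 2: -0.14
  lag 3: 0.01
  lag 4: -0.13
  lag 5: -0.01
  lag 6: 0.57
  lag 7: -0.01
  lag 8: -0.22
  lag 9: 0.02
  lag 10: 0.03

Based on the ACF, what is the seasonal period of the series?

The largest autocorrelation is r_6 = 0.57; the remaining lags stay at or below 0.04.
The dominant spike at lag 6 indicates a seasonal period of 6.

6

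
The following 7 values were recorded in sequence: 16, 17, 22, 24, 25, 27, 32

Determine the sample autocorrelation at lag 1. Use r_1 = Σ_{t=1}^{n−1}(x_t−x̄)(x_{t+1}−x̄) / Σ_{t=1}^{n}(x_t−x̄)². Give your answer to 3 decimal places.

Mean x̄ = (16 + 17 + 22 + 24 + 25 + 27 + 32)/7 = 23.2857
Deviations from mean: -7.2857, -6.2857, -1.2857, 0.7143, 1.7143, 3.7143, 8.7143
Σ(x_t−x̄)(x_{t+1}−x̄) = (45.7959) + (8.0816) + (-0.9184) + (1.2245) + (6.3673) + (32.3673) = 92.9184
Denominator Σ(x_t−x̄)² = 187.4286
r_1 = 92.9184 / 187.4286 = 0.496

0.496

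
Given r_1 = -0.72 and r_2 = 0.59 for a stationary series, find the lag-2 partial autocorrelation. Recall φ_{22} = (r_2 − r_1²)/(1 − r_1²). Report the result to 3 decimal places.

0.149

φ_{22} = (r_2 − r_1²) / (1 − r_1²)
r_1² = (-0.72)² = 0.5184
Numerator = 0.59 − 0.5184 = 0.0716; denominator = 1 − 0.5184 = 0.4816
φ_{22} = 0.0716 / 0.4816 = 0.149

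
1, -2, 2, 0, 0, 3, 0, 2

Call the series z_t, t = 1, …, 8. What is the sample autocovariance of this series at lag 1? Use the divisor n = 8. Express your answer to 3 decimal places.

-1.102

Mean z̄ = (1 − 2 + 2 + 0 + 0 + 3 + 0 + 2)/8 = 0.7500
Deviations: 0.2500, -2.7500, 1.2500, -0.7500, -0.7500, 2.2500, -0.7500, 1.2500
Σ_{t=1}^{7}(z_t−z̄)(z_{t+1}−z̄) = -8.8125
γ_1 = -8.8125 / 8 = -1.102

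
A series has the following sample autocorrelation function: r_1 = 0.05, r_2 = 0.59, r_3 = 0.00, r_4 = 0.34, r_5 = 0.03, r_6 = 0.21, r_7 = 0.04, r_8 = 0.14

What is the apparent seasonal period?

The largest autocorrelation is r_2 = 0.59, with weaker echoes at lags 4 (0.34) and 6 (0.21); the remaining lags stay at or below 0.14.
The dominant spike at lag 2 indicates a seasonal period of 2.

2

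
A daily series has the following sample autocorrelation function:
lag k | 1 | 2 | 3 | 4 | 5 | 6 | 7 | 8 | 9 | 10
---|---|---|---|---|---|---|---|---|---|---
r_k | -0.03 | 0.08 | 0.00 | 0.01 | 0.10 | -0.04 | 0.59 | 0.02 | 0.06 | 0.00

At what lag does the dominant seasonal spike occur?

The largest autocorrelation is r_7 = 0.59; the remaining lags stay at or below 0.10.
The dominant spike at lag 7 indicates a seasonal period of 7.

7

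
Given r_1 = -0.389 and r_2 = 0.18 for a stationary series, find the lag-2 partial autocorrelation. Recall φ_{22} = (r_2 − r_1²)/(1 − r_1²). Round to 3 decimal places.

φ_{22} = (r_2 − r_1²) / (1 − r_1²)
r_1² = (-0.389)² = 0.151321
Numerator = 0.18 − 0.1513 = 0.0287; denominator = 1 − 0.1513 = 0.8487
φ_{22} = 0.0287 / 0.8487 = 0.034

0.034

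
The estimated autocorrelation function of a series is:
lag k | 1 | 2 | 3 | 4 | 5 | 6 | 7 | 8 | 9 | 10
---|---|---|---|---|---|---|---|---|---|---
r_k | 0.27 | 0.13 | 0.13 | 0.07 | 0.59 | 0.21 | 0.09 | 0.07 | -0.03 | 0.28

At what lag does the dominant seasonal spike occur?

The largest autocorrelation is r_5 = 0.59, with a weaker echo at lag 10 (0.28); the remaining lags stay at or below 0.27. The elevated value at lag 1 (0.27), dropping to 0.13 at lag 2, reflects decaying short-term dependence rather than seasonality.
The dominant spike at lag 5 indicates a seasonal period of 5.

5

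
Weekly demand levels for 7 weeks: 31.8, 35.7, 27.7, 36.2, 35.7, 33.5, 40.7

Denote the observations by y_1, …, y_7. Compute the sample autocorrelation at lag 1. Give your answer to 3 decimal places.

Mean ȳ = (31.8 + 35.7 + 27.7 + 36.2 + 35.7 + 33.5 + 40.7)/7 = 34.4714
Deviations from mean: -2.6714, 1.2286, -6.7714, 1.7286, 1.2286, -0.9714, 6.2286
Σ(y_t−ȳ)(y_{t+1}−ȳ) = (-3.2820) + (-8.3192) + (-11.7049) + (2.1237) + (-1.1935) + (-6.0506) = -28.4265
Denominator Σ(y_t−ȳ)² = 98.7343
r_1 = -28.4265 / 98.7343 = -0.288

-0.288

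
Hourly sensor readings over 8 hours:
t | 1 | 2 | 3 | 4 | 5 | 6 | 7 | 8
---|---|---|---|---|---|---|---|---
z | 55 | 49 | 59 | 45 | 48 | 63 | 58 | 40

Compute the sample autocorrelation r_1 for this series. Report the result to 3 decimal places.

-0.236

Mean z̄ = (55 + 49 + 59 + 45 + 48 + 63 + 58 + 40)/8 = 52.1250
Deviations from mean: 2.8750, -3.1250, 6.8750, -7.1250, -4.1250, 10.8750, 5.8750, -12.1250
Σ(z_t−z̄)(z_{t+1}−z̄) = (-8.9844) + (-21.4844) + (-48.9844) + (29.3906) + (-44.8594) + (63.8906) + (-71.2344) = -102.2656
Denominator Σ(z_t−z̄)² = 432.8750
r_1 = -102.2656 / 432.8750 = -0.236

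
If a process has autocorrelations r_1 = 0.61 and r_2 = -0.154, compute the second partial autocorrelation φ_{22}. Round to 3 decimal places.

-0.838

φ_{22} = (r_2 − r_1²) / (1 − r_1²)
r_1² = (0.61)² = 0.3721
Numerator = -0.154 − 0.3721 = -0.5261; denominator = 1 − 0.3721 = 0.6279
φ_{22} = -0.5261 / 0.6279 = -0.838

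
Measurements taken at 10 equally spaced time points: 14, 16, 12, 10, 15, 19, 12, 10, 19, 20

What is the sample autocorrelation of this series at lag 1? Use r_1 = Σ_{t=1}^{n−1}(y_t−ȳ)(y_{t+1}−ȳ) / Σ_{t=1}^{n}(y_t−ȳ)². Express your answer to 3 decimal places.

Mean ȳ = (14 + 16 + 12 + 10 + 15 + 19 + 12 + 10 + 19 + 20)/10 = 14.7000
Numerator Σ_{t=1}^{9}(y_t−ȳ)(y_{t+1}−ȳ) = 11.8100
Denominator Σ(y_t−ȳ)² = 126.1000
r_1 = 11.8100 / 126.1000 = 0.094

0.094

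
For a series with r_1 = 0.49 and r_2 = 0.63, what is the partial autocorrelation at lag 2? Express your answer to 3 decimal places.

0.513

φ_{22} = (r_2 − r_1²) / (1 − r_1²)
r_1² = (0.49)² = 0.2401
Numerator = 0.63 − 0.2401 = 0.3899; denominator = 1 − 0.2401 = 0.7599
φ_{22} = 0.3899 / 0.7599 = 0.513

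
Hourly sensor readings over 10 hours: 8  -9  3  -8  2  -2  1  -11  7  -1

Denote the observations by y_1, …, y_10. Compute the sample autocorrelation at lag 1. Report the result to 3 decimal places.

Mean ȳ = (8 − 9 + 3 − 8 + 2 − 2 + 1 − 11 + 7 − 1)/10 = -1.0000
Numerator Σ_{t=1}^{9}(y_t−ȳ)(y_{t+1}−ȳ) = -258.0000
Denominator Σ(y_t−ȳ)² = 388.0000
r_1 = -258.0000 / 388.0000 = -0.665

-0.665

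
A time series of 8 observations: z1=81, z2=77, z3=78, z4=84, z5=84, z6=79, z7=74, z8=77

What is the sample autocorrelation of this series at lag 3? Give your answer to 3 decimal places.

Mean z̄ = (81 + 77 + 78 + 84 + 84 + 79 + 74 + 77)/8 = 79.2500
Deviations from mean: 1.7500, -2.2500, -1.2500, 4.7500, 4.7500, -0.2500, -5.2500, -2.2500
Numerator Σ_{t=1}^{5}(z_t−z̄)(z_{t+3}−z̄) = -37.6875
Denominator Σ(z_t−z̄)² = 87.5000
r_3 = -37.6875 / 87.5000 = -0.431

-0.431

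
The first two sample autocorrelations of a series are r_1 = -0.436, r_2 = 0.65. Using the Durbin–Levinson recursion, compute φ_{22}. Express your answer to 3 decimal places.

0.568

φ_{22} = (r_2 − r_1²) / (1 − r_1²)
r_1² = (-0.436)² = 0.190096
Numerator = 0.65 − 0.1901 = 0.4599; denominator = 1 − 0.1901 = 0.8099
φ_{22} = 0.4599 / 0.8099 = 0.568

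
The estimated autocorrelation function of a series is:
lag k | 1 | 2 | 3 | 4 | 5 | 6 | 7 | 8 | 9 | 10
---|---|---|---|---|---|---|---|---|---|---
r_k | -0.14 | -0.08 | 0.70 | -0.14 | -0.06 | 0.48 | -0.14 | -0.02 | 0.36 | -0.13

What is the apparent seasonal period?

3

The largest autocorrelation is r_3 = 0.70, with weaker echoes at lags 6 (0.48) and 9 (0.36); the remaining lags stay at or below -0.02.
The dominant spike at lag 3 indicates a seasonal period of 3.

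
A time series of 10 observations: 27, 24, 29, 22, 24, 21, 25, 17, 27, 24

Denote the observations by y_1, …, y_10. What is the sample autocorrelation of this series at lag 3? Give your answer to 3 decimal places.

-0.302

Mean ȳ = (27 + 24 + 29 + 22 + 24 + 21 + 25 + 17 + 27 + 24)/10 = 24.0000
Numerator Σ_{t=1}^{7}(y_t−ȳ)(y_{t+3}−ȳ) = -32.0000
Denominator Σ(y_t−ȳ)² = 106.0000
r_3 = -32.0000 / 106.0000 = -0.302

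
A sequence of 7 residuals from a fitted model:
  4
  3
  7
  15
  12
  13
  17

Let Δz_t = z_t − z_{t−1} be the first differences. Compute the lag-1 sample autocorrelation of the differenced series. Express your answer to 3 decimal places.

-0.271

First differences Δz: -1, 4, 8, -3, 1, 4
Mean of differences = 2.1667
Numerator Σ(Δz_t−Δz̄)(Δz_{t+1}−Δz̄) = -21.3611
Denominator Σ(Δz_t−Δz̄)² = 78.8333
r_1(Δz) = -21.3611 / 78.8333 = -0.271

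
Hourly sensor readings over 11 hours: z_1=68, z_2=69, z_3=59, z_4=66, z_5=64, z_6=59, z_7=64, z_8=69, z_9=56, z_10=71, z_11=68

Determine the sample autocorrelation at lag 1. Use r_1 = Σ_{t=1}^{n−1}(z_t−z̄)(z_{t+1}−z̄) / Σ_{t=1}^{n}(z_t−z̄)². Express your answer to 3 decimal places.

-0.350

Mean z̄ = (68 + 69 + 59 + 66 + 64 + 59 + 64 + 69 + 56 + 71 + 68)/11 = 64.8182
Numerator Σ_{t=1}^{10}(z_t−z̄)(z_{t+1}−z̄) = -84.4876
Denominator Σ(z_t−z̄)² = 241.6364
r_1 = -84.4876 / 241.6364 = -0.350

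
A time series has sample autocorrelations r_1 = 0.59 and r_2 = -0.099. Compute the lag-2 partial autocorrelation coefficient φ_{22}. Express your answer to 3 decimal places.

-0.686

φ_{22} = (r_2 − r_1²) / (1 − r_1²)
r_1² = (0.59)² = 0.3481
Numerator = -0.099 − 0.3481 = -0.4471; denominator = 1 − 0.3481 = 0.6519
φ_{22} = -0.4471 / 0.6519 = -0.686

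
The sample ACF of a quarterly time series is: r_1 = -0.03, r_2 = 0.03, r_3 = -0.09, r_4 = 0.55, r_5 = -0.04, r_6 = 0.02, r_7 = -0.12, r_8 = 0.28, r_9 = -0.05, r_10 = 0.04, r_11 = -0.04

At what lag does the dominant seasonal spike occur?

The largest autocorrelation is r_4 = 0.55, with a weaker echo at lag 8 (0.28); the remaining lags stay at or below 0.04.
The dominant spike at lag 4 indicates a seasonal period of 4.

4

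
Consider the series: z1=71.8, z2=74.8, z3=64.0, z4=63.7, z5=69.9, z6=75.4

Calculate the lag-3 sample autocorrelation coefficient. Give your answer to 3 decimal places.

Mean z̄ = (71.8 + 74.8 + 64.0 + 63.7 + 69.9 + 75.4)/6 = 69.9333
Σ(z_t−z̄)(z_{t+3}−z̄) = (-11.6356) + (-0.1622) + (-32.4356) = -44.2333
Denominator Σ(z_t−z̄)² = 131.1133
r_3 = -44.2333 / 131.1133 = -0.337

-0.337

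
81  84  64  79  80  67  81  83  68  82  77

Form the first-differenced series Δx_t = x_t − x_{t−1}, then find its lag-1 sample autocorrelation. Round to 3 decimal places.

First differences Δx: 3, -20, 15, 1, -13, 14, 2, -15, 14, -5
Mean of differences = -0.4000
Numerator Σ(Δx_t−Δx̄)(Δx_{t+1}−Δx̄) = -822.9600
Denominator Σ(Δx_t−Δx̄)² = 1448.4000
r_1(Δx) = -822.9600 / 1448.4000 = -0.568

-0.568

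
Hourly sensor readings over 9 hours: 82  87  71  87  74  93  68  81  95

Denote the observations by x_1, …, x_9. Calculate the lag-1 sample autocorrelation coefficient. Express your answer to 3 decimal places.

Mean x̄ = (82 + 87 + 71 + 87 + 74 + 93 + 68 + 81 + 95)/9 = 82.0000
Numerator Σ_{t=1}^{8}(x_t−x̄)(x_{t+1}−x̄) = -391.0000
Denominator Σ(x_t−x̄)² = 722.0000
r_1 = -391.0000 / 722.0000 = -0.542

-0.542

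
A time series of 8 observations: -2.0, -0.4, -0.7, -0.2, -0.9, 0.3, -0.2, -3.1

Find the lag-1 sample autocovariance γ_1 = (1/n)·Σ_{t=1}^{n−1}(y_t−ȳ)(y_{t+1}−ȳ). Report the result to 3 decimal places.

Mean ȳ = (-2.0 − 0.4 − 0.7 − 0.2 − 0.9 + 0.3 − 0.2 − 3.1)/8 = -0.9000
Deviations: -1.1000, 0.5000, 0.2000, 0.7000, 0.0000, 1.2000, 0.7000, -2.2000
Σ_{t=1}^{7}(y_t−ȳ)(y_{t+1}−ȳ) = -1.0100
γ_1 = -1.0100 / 8 = -0.126

-0.126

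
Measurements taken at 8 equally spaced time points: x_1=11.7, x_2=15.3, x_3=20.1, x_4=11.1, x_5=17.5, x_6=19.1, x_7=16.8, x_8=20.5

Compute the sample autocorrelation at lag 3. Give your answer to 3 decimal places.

0.404

Mean x̄ = (11.7 + 15.3 + 20.1 + 11.1 + 17.5 + 19.1 + 16.8 + 20.5)/8 = 16.5125
Deviations from mean: -4.8125, -1.2125, 3.5875, -5.4125, 0.9875, 2.5875, 0.2875, 3.9875
Σ(x_t−x̄)(x_{t+3}−x̄) = (26.0477) + (-1.1973) + (9.2827) + (-1.5561) + (3.9377) = 36.5145
Denominator Σ(x_t−x̄)² = 90.4488
r_3 = 36.5145 / 90.4488 = 0.404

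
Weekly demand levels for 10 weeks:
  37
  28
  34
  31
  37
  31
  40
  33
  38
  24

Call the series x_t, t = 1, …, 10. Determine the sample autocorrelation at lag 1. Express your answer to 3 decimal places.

-0.475

Mean x̄ = (37 + 28 + 34 + 31 + 37 + 31 + 40 + 33 + 38 + 24)/10 = 33.3000
Numerator Σ_{t=1}^{9}(x_t−x̄)(x_{t+1}−x̄) = -104.4900
Denominator Σ(x_t−x̄)² = 220.1000
r_1 = -104.4900 / 220.1000 = -0.475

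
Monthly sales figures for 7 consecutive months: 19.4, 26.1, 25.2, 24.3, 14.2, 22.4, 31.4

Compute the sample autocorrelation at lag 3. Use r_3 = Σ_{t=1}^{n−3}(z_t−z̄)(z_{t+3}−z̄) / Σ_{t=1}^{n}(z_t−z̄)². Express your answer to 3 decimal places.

-0.130

Mean z̄ = (19.4 + 26.1 + 25.2 + 24.3 + 14.2 + 22.4 + 31.4)/7 = 23.2857
Deviations from mean: -3.8857, 2.8143, 1.9143, 1.0143, -9.0857, -0.8857, 8.1143
Σ(z_t−z̄)(z_{t+3}−z̄) = (-3.9412) + (-25.5698) + (-1.6955) + (8.2302) = -22.9763
Denominator Σ(z_t−z̄)² = 176.8886
r_3 = -22.9763 / 176.8886 = -0.130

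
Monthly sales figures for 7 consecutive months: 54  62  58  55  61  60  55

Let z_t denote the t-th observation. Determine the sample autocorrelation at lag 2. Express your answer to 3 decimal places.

-0.430

Mean z̄ = (54 + 62 + 58 + 55 + 61 + 60 + 55)/7 = 57.8571
Deviations from mean: -3.8571, 4.1429, 0.1429, -2.8571, 3.1429, 2.1429, -2.8571
Numerator Σ_{t=1}^{5}(z_t−z̄)(z_{t+2}−z̄) = -27.0408
Denominator Σ(z_t−z̄)² = 62.8571
r_2 = -27.0408 / 62.8571 = -0.430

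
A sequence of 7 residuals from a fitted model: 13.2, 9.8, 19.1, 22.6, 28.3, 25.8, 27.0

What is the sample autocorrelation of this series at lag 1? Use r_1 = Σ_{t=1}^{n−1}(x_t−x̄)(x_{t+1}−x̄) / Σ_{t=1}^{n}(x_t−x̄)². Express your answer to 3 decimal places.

Mean x̄ = (13.2 + 9.8 + 19.1 + 22.6 + 28.3 + 25.8 + 27.0)/7 = 20.8286
Deviations from mean: -7.6286, -11.0286, -1.7286, 1.7714, 7.4714, 4.9714, 6.1714
Σ(x_t−x̄)(x_{t+1}−x̄) = (84.1322) + (19.0637) + (-3.0620) + (13.2351) + (37.1437) + (30.6808) = 181.1935
Denominator Σ(x_t−x̄)² = 304.5743
r_1 = 181.1935 / 304.5743 = 0.595

0.595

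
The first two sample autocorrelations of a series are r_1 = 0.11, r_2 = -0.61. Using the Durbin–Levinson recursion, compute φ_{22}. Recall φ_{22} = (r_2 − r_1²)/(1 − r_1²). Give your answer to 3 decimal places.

φ_{22} = (r_2 − r_1²) / (1 − r_1²)
r_1² = (0.11)² = 0.0121
Numerator = -0.61 − 0.0121 = -0.6221; denominator = 1 − 0.0121 = 0.9879
φ_{22} = -0.6221 / 0.9879 = -0.630

-0.630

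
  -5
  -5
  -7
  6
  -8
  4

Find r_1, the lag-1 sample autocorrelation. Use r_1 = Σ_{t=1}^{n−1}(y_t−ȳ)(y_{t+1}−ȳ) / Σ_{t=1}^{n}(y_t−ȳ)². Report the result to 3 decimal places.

Mean ȳ = (-5 − 5 − 7 + 6 − 8 + 4)/6 = -2.5000
Deviations from mean: -2.5000, -2.5000, -4.5000, 8.5000, -5.5000, 6.5000
Σ(y_t−ȳ)(y_{t+1}−ȳ) = (6.2500) + (11.2500) + (-38.2500) + (-46.7500) + (-35.7500) = -103.2500
Denominator Σ(y_t−ȳ)² = 177.5000
r_1 = -103.2500 / 177.5000 = -0.582

-0.582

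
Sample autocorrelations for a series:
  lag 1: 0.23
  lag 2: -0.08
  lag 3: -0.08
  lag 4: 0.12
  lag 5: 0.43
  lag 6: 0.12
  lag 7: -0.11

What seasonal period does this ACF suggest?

5

The largest autocorrelation is r_5 = 0.43; the remaining lags stay at or below 0.23.
The dominant spike at lag 5 indicates a seasonal period of 5.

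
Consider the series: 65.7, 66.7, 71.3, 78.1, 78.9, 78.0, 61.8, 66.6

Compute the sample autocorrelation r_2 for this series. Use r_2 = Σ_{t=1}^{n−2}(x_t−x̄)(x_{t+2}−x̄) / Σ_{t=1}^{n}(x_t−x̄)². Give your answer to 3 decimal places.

Mean x̄ = (65.7 + 66.7 + 71.3 + 78.1 + 78.9 + 78.0 + 61.8 + 66.6)/8 = 70.8875
Numerator Σ_{t=1}^{6}(x_t−x̄)(x_{t+2}−x̄) = -81.0466
Denominator Σ(x_t−x̄)² = 312.3888
r_2 = -81.0466 / 312.3888 = -0.259

-0.259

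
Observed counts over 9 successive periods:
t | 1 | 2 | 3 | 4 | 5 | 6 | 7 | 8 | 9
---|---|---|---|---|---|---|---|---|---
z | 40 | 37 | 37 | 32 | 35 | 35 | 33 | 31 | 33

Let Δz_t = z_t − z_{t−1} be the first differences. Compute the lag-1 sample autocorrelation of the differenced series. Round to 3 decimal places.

First differences Δz: -3, 0, -5, 3, 0, -2, -2, 2
Mean of differences = -0.8750
Numerator Σ(Δz_t−Δz̄)(Δz_{t+1}−Δz̄) = -21.0156
Denominator Σ(Δz_t−Δz̄)² = 48.8750
r_1(Δz) = -21.0156 / 48.8750 = -0.430

-0.430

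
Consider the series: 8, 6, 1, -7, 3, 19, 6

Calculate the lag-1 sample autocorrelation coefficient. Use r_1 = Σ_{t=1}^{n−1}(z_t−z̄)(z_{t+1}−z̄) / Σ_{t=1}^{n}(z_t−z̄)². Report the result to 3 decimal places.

0.155

Mean z̄ = (8 + 6 + 1 − 7 + 3 + 19 + 6)/7 = 5.1429
Deviations from mean: 2.8571, 0.8571, -4.1429, -12.1429, -2.1429, 13.8571, 0.8571
Σ(z_t−z̄)(z_{t+1}−z̄) = (2.4490) + (-3.5510) + (50.3061) + (26.0204) + (-29.6939) + (11.8776) = 57.4082
Denominator Σ(z_t−z̄)² = 370.8571
r_1 = 57.4082 / 370.8571 = 0.155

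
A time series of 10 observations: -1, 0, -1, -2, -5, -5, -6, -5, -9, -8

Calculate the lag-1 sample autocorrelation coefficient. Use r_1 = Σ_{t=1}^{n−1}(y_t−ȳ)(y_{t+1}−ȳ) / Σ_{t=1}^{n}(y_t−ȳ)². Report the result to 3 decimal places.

0.675

Mean ȳ = (-1 + 0 − 1 − 2 − 5 − 5 − 6 − 5 − 9 − 8)/10 = -4.2000
Numerator Σ_{t=1}^{9}(y_t−ȳ)(y_{t+1}−ȳ) = 57.7600
Denominator Σ(y_t−ȳ)² = 85.6000
r_1 = 57.7600 / 85.6000 = 0.675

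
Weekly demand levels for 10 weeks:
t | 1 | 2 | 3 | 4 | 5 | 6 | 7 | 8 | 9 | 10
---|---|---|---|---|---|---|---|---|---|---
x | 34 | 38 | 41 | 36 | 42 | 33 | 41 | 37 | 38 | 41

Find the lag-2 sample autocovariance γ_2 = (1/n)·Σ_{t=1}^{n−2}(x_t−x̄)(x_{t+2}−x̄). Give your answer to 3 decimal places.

Mean x̄ = (34 + 38 + 41 + 36 + 42 + 33 + 41 + 37 + 38 + 41)/10 = 38.1000
Σ_{t=1}^{8}(x_t−x̄)(x_{t+2}−x̄) = 23.7800
γ_2 = 23.7800 / 10 = 2.378

2.378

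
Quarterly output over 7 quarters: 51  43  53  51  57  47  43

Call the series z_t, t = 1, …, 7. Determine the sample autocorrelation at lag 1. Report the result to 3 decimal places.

Mean z̄ = (51 + 43 + 53 + 51 + 57 + 47 + 43)/7 = 49.2857
Deviations from mean: 1.7143, -6.2857, 3.7143, 1.7143, 7.7143, -2.2857, -6.2857
Numerator Σ_{t=1}^{6}(z_t−z̄)(z_{t+1}−z̄) = -17.7959
Denominator Σ(z_t−z̄)² = 163.4286
r_1 = -17.7959 / 163.4286 = -0.109

-0.109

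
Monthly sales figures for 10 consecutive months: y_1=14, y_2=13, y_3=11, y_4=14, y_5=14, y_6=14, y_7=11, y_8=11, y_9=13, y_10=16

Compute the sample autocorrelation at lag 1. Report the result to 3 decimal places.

0.092

Mean ȳ = (14 + 13 + 11 + 14 + 14 + 14 + 11 + 11 + 13 + 16)/10 = 13.1000
Numerator Σ_{t=1}^{9}(y_t−ȳ)(y_{t+1}−ȳ) = 2.2900
Denominator Σ(y_t−ȳ)² = 24.9000
r_1 = 2.2900 / 24.9000 = 0.092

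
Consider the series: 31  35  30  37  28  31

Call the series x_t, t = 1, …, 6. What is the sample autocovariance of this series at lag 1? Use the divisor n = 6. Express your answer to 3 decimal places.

Mean x̄ = (31 + 35 + 30 + 37 + 28 + 31)/6 = 32.0000
Σ_{t=1}^{5}(x_t−x̄)(x_{t+1}−x̄) = -35.0000
γ_1 = -35.0000 / 6 = -5.833

-5.833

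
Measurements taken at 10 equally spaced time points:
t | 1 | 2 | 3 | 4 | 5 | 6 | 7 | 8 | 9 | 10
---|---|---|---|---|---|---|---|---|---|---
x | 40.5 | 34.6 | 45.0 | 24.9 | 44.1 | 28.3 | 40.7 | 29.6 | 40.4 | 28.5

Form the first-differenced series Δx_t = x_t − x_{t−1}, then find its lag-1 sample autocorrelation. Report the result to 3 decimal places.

-0.912

First differences Δx: -5.9, 10.4, -20.1, 19.2, -15.8, 12.4, -11.1, 10.8, -11.9
Mean of differences = -1.3333
Numerator Σ(Δx_t−Δx̄)(Δx_{t+1}−Δx̄) = -1535.6844
Denominator Σ(Δx_t−Δx̄)² = 1684.4800
r_1(Δx) = -1535.6844 / 1684.4800 = -0.912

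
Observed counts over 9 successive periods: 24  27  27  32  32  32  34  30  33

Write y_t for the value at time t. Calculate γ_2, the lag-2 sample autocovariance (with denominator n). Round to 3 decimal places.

Mean ȳ = (24 + 27 + 27 + 32 + 32 + 32 + 34 + 30 + 33)/9 = 30.1111
Σ_{t=1}^{7}(y_t−ȳ)(y_{t+2}−ȳ) = 29.1975
γ_2 = 29.1975 / 9 = 3.244

3.244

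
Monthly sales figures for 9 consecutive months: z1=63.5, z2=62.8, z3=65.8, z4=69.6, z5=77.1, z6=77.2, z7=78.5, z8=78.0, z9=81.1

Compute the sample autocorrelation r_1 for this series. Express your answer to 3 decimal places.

Mean z̄ = (63.5 + 62.8 + 65.8 + 69.6 + 77.1 + 77.2 + 78.5 + 78.0 + 81.1)/9 = 72.6222
Numerator Σ_{t=1}^{8}(z_t−z̄)(z_{t+1}−z̄) = 288.3017
Denominator Σ(z_t−z̄)² = 411.7156
r_1 = 288.3017 / 411.7156 = 0.700

0.700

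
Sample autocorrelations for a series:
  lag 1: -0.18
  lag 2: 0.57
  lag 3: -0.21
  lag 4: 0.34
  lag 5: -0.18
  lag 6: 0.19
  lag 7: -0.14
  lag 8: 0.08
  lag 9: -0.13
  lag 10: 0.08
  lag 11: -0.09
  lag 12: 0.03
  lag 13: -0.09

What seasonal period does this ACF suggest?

The largest autocorrelation is r_2 = 0.57, with weaker echoes at lags 4 (0.34) and 6 (0.19); the remaining lags stay at or below 0.08.
The dominant spike at lag 2 indicates a seasonal period of 2.

2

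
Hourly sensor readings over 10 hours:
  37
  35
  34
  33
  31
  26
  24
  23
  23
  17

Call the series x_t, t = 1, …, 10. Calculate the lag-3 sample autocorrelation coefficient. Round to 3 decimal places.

0.185

Mean x̄ = (37 + 35 + 34 + 33 + 31 + 26 + 24 + 23 + 23 + 17)/10 = 28.3000
Σ(x_t−x̄)(x_{t+3}−x̄) = (40.8900) + (18.0900) + (-13.1100) + (-20.2100) + (-14.3100) + (12.1900) + (48.5900) = 72.1300
Denominator Σ(x_t−x̄)² = 390.1000
r_3 = 72.1300 / 390.1000 = 0.185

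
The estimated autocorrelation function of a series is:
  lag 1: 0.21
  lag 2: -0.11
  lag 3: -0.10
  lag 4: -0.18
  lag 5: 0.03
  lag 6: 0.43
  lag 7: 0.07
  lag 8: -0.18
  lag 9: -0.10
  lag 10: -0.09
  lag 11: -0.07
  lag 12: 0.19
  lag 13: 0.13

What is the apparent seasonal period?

6

The largest autocorrelation is r_6 = 0.43; the remaining lags stay at or below 0.21.
The dominant spike at lag 6 indicates a seasonal period of 6.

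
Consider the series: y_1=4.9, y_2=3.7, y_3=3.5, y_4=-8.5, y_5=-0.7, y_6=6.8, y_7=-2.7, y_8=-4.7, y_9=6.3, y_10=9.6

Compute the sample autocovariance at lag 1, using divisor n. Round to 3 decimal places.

Mean ȳ = (4.9 + 3.7 + 3.5 − 8.5 − 0.7 + 6.8 − 2.7 − 4.7 + 6.3 + 9.6)/10 = 1.8200
Σ_{t=1}^{9}(y_t−ȳ)(y_{t+1}−ȳ) = 17.6736
γ_1 = 17.6736 / 10 = 1.767

1.767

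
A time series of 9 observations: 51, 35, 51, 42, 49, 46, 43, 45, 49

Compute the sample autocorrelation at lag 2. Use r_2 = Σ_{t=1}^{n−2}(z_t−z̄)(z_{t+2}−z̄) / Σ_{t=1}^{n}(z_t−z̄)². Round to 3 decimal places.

Mean z̄ = (51 + 35 + 51 + 42 + 49 + 46 + 43 + 45 + 49)/9 = 45.6667
Σ(z_t−z̄)(z_{t+2}−z̄) = (28.4444) + (39.1111) + (17.7778) + (-1.2222) + (-8.8889) + (-0.2222) + (-8.8889) = 66.1111
Denominator Σ(z_t−z̄)² = 214.0000
r_2 = 66.1111 / 214.0000 = 0.309

0.309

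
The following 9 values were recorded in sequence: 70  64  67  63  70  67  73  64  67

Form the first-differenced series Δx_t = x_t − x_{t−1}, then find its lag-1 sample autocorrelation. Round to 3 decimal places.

-0.730

First differences Δx: -6, 3, -4, 7, -3, 6, -9, 3
Mean of differences = -0.3750
Numerator Σ(Δx_t−Δx̄)(Δx_{t+1}−Δx̄) = -178.1406
Denominator Σ(Δx_t−Δx̄)² = 243.8750
r_1(Δx) = -178.1406 / 243.8750 = -0.730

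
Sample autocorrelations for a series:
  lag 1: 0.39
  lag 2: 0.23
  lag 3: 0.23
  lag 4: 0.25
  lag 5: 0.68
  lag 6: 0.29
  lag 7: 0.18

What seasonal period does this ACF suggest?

5

The largest autocorrelation is r_5 = 0.68; the remaining lags stay at or below 0.39. The elevated value at lag 1 (0.39), dropping to 0.23 at lag 2, reflects decaying short-term dependence rather than seasonality.
The dominant spike at lag 5 indicates a seasonal period of 5.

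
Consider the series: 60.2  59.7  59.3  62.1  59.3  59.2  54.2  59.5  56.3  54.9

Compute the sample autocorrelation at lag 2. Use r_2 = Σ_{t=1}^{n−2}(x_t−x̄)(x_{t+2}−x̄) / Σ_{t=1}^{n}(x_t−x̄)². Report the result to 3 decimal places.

0.214

Mean x̄ = (60.2 + 59.7 + 59.3 + 62.1 + 59.3 + 59.2 + 54.2 + 59.5 + 56.3 + 54.9)/10 = 58.4700
Numerator Σ_{t=1}^{8}(x_t−x̄)(x_{t+2}−x̄) = 12.0362
Denominator Σ(x_t−x̄)² = 56.3410
r_2 = 12.0362 / 56.3410 = 0.214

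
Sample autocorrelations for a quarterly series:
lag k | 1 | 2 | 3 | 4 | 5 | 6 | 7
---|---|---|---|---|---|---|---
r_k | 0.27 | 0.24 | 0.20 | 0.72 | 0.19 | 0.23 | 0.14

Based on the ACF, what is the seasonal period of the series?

4

The largest autocorrelation is r_4 = 0.72; the remaining lags stay at or below 0.27. The elevated value at lag 1 (0.27), dropping to 0.24 at lag 2, reflects decaying short-term dependence rather than seasonality.
The dominant spike at lag 4 indicates a seasonal period of 4.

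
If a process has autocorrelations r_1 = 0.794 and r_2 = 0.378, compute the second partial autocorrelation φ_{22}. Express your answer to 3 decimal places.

-0.683

φ_{22} = (r_2 − r_1²) / (1 − r_1²)
r_1² = (0.794)² = 0.630436
Numerator = 0.378 − 0.6304 = -0.2524; denominator = 1 − 0.6304 = 0.3696
φ_{22} = -0.2524 / 0.3696 = -0.683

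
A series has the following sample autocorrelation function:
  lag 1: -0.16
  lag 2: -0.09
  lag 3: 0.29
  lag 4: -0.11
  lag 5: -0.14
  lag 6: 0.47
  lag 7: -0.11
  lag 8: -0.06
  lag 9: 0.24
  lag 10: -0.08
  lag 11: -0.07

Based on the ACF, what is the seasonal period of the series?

The largest autocorrelation is r_6 = 0.47; the remaining lags stay at or below 0.29.
The dominant spike at lag 6 indicates a seasonal period of 6.

6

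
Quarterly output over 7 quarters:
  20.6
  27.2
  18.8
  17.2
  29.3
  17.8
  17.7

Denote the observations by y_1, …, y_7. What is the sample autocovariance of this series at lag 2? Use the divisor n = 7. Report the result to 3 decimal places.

Mean ȳ = (20.6 + 27.2 + 18.8 + 17.2 + 29.3 + 17.8 + 17.7)/7 = 21.2286
Σ_{t=1}^{5}(y_t−ȳ)(y_{t+2}−ȳ) = -56.8002
γ_2 = -56.8002 / 7 = -8.114

-8.114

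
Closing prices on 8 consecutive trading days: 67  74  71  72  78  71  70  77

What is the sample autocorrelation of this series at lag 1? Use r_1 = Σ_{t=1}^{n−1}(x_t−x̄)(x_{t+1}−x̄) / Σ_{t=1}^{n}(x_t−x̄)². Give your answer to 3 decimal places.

-0.301

Mean x̄ = (67 + 74 + 71 + 72 + 78 + 71 + 70 + 77)/8 = 72.5000
Numerator Σ_{t=1}^{7}(x_t−x̄)(x_{t+1}−x̄) = -28.2500
Denominator Σ(x_t−x̄)² = 94.0000
r_1 = -28.2500 / 94.0000 = -0.301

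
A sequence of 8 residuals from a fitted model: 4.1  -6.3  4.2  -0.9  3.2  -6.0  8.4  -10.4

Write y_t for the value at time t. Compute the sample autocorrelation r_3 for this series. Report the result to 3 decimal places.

-0.300

Mean ȳ = (4.1 − 6.3 + 4.2 − 0.9 + 3.2 − 6.0 + 8.4 − 10.4)/8 = -0.4625
Σ(y_t−ȳ)(y_{t+3}−ȳ) = (-1.9961) + (-21.3798) + (-25.8186) + (-3.8773) + (-36.3961) = -89.4680
Denominator Σ(y_t−ȳ)² = 298.1988
r_3 = -89.4680 / 298.1988 = -0.300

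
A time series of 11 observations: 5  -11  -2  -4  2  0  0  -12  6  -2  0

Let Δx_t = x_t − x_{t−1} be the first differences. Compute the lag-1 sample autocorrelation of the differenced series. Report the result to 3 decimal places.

-0.610

First differences Δx: -16, 9, -2, 6, -2, 0, -12, 18, -8, 2
Mean of differences = -0.5000
Numerator Σ(Δx_t−Δx̄)(Δx_{t+1}−Δx̄) = -557.7500
Denominator Σ(Δx_t−Δx̄)² = 914.5000
r_1(Δx) = -557.7500 / 914.5000 = -0.610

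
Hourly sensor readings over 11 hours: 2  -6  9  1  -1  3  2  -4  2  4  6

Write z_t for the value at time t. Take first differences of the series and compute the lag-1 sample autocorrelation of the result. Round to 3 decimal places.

-0.562

First differences Δz: -8, 15, -8, -2, 4, -1, -6, 6, 2, 2
Mean of differences = 0.4000
Numerator Σ(Δz_t−Δz̄)(Δz_{t+1}−Δz̄) = -254.1600
Denominator Σ(Δz_t−Δz̄)² = 452.4000
r_1(Δz) = -254.1600 / 452.4000 = -0.562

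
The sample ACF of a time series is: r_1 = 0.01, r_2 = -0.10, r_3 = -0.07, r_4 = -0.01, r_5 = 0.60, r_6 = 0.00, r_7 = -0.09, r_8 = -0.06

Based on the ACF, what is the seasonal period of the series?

5

The largest autocorrelation is r_5 = 0.60; the remaining lags stay at or below 0.01.
The dominant spike at lag 5 indicates a seasonal period of 5.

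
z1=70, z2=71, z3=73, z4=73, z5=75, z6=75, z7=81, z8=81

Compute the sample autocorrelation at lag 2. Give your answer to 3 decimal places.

0.145

Mean z̄ = (70 + 71 + 73 + 73 + 75 + 75 + 81 + 81)/8 = 74.8750
Numerator Σ_{t=1}^{6}(z_t−z̄)(z_{t+2}−z̄) = 17.4688
Denominator Σ(z_t−z̄)² = 120.8750
r_2 = 17.4688 / 120.8750 = 0.145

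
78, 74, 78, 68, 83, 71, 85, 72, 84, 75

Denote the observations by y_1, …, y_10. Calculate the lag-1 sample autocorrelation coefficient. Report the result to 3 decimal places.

Mean ȳ = (78 + 74 + 78 + 68 + 83 + 71 + 85 + 72 + 84 + 75)/10 = 76.8000
Numerator Σ_{t=1}^{9}(y_t−ȳ)(y_{t+1}−ȳ) = -242.2400
Denominator Σ(y_t−ȳ)² = 305.6000
r_1 = -242.2400 / 305.6000 = -0.793

-0.793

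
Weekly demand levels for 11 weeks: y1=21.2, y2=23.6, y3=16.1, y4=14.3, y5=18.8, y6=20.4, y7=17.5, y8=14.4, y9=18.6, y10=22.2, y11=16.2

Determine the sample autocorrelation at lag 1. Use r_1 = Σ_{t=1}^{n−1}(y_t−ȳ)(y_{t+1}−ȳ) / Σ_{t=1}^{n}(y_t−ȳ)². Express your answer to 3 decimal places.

0.047

Mean ȳ = (21.2 + 23.6 + 16.1 + 14.3 + 18.8 + 20.4 + 17.5 + 14.4 + 18.6 + 22.2 + 16.2)/11 = 18.4818
Numerator Σ_{t=1}^{10}(y_t−ȳ)(y_{t+1}−ȳ) = 4.5588
Denominator Σ(y_t−ȳ)² = 97.1964
r_1 = 4.5588 / 97.1964 = 0.047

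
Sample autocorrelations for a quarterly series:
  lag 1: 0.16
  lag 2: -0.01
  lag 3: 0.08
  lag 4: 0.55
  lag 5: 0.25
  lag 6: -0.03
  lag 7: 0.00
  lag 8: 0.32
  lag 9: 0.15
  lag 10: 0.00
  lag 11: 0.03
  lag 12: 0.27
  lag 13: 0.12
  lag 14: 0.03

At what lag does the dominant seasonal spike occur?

4

The largest autocorrelation is r_4 = 0.55, with weaker echoes at lags 8 (0.32) and 12 (0.27); the remaining lags stay at or below 0.25.
The dominant spike at lag 4 indicates a seasonal period of 4.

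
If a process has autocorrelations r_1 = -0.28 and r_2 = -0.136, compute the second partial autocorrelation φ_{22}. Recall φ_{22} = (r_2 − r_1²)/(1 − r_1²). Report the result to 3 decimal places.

-0.233

φ_{22} = (r_2 − r_1²) / (1 − r_1²)
r_1² = (-0.28)² = 0.0784
Numerator = -0.136 − 0.0784 = -0.2144; denominator = 1 − 0.0784 = 0.9216
φ_{22} = -0.2144 / 0.9216 = -0.233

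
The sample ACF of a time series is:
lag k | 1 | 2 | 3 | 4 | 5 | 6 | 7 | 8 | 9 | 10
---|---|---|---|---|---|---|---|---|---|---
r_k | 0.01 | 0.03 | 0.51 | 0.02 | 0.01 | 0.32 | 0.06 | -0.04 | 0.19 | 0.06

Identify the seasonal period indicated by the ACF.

3

The largest autocorrelation is r_3 = 0.51, with weaker echoes at lags 6 (0.32) and 9 (0.19); the remaining lags stay at or below 0.06.
The dominant spike at lag 3 indicates a seasonal period of 3.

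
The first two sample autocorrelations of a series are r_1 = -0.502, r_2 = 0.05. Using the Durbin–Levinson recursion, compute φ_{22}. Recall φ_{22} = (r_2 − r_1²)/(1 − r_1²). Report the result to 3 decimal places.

-0.270

φ_{22} = (r_2 − r_1²) / (1 − r_1²)
r_1² = (-0.502)² = 0.252004
Numerator = 0.05 − 0.2520 = -0.2020; denominator = 1 − 0.2520 = 0.7480
φ_{22} = -0.2020 / 0.7480 = -0.270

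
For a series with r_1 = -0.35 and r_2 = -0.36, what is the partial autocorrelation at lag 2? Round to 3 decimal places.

-0.550

φ_{22} = (r_2 − r_1²) / (1 − r_1²)
r_1² = (-0.35)² = 0.1225
Numerator = -0.36 − 0.1225 = -0.4825; denominator = 1 − 0.1225 = 0.8775
φ_{22} = -0.4825 / 0.8775 = -0.550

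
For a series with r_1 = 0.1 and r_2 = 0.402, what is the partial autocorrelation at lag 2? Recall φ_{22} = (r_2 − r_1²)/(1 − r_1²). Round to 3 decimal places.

0.396

φ_{22} = (r_2 − r_1²) / (1 − r_1²)
r_1² = (0.1)² = 0.01
Numerator = 0.402 − 0.0100 = 0.3920; denominator = 1 − 0.0100 = 0.9900
φ_{22} = 0.3920 / 0.9900 = 0.396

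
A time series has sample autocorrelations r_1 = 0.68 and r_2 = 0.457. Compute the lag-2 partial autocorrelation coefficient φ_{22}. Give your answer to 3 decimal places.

φ_{22} = (r_2 − r_1²) / (1 − r_1²)
r_1² = (0.68)² = 0.4624
Numerator = 0.457 − 0.4624 = -0.0054; denominator = 1 − 0.4624 = 0.5376
φ_{22} = -0.0054 / 0.5376 = -0.010

-0.010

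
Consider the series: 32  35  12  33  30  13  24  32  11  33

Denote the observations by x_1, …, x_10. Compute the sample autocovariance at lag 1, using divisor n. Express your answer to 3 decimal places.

-38.425

Mean x̄ = (32 + 35 + 12 + 33 + 30 + 13 + 24 + 32 + 11 + 33)/10 = 25.5000
Σ_{t=1}^{9}(x_t−x̄)(x_{t+1}−x̄) = -384.2500
γ_1 = -384.2500 / 10 = -38.425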